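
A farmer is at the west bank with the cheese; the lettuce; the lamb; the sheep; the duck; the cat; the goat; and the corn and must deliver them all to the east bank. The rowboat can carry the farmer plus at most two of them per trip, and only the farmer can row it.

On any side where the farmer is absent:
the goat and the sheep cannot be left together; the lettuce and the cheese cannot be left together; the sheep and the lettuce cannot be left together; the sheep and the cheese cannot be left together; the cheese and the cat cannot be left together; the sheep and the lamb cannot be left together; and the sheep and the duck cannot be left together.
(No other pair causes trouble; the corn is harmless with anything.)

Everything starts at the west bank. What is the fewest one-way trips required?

13

Counting alone: the farmer can take at most 2 across per trip to the east bank, so moving all 8 needs at least 4 loaded trips out, with a return between consecutive ones — at least 7 crossings.
The safety rule pushes this higher. Following every safe sequence of crossings, the most of the 8 that can be at the east bank as the rowboat arrives there on crossings 7, 9, 11 is 5, 6, 7 respectively — never all 8.
So no plan with fewer than 13 crossings exists, and this one achieves 13:
1. Farmer goes to the east bank with the cheese and the sheep.  [the west bank: the cat, the corn, the duck, the goat, the lamb, the lettuce | the east bank: the cheese, the sheep]
2. Farmer goes back to the west bank with the cheese.  [the west bank: the cat, the cheese, the corn, the duck, the goat, the lamb, the lettuce | the east bank: the sheep]
3. Farmer goes to the east bank with the cheese and the lamb.  [the west bank: the cat, the corn, the duck, the goat, the lettuce | the east bank: the cheese, the lamb, the sheep]
4. Farmer goes back to the west bank with the sheep.  [the west bank: the cat, the corn, the duck, the goat, the lettuce, the sheep | the east bank: the cheese, the lamb]
5. Farmer goes to the east bank with the duck and the sheep.  [the west bank: the cat, the corn, the goat, the lettuce | the east bank: the cheese, the duck, the lamb, the sheep]
6. Farmer goes back to the west bank with the sheep.  [the west bank: the cat, the corn, the goat, the lettuce, the sheep | the east bank: the cheese, the duck, the lamb]
7. Farmer goes to the east bank with the goat and the lettuce.  [the west bank: the cat, the corn, the sheep | the east bank: the cheese, the duck, the goat, the lamb, the lettuce]
8. Farmer goes back to the west bank with the cheese.  [the west bank: the cat, the cheese, the corn, the sheep | the east bank: the duck, the goat, the lamb, the lettuce]
9. Farmer goes to the east bank with the cat and the cheese.  [the west bank: the corn, the sheep | the east bank: the cat, the cheese, the duck, the goat, the lamb, the lettuce]
10. Farmer goes back to the west bank with the cheese.  [the west bank: the cheese, the corn, the sheep | the east bank: the cat, the duck, the goat, the lamb, the lettuce]
11. Farmer goes to the east bank with the cheese and the corn.  [the west bank: the sheep | the east bank: the cat, the cheese, the corn, the duck, the goat, the lamb, the lettuce]
12. Farmer goes back to the west bank with the cheese.  [the west bank: the cheese, the sheep | the east bank: the cat, the corn, the duck, the goat, the lamb, the lettuce]
13. Farmer goes to the east bank with the cheese and the sheep.  [the west bank: — | the east bank: the cat, the cheese, the corn, the duck, the goat, the lamb, the lettuce, the sheep]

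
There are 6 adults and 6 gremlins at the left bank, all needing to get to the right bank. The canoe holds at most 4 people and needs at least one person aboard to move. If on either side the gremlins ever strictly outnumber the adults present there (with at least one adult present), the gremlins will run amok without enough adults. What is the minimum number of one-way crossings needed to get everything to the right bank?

9

Counting alone: each trip to the right bank takes at most 4 across and each return brings at least 1 back, so after t trips out (and t−1 returns) at most 4t − (t−1) of the 12 are across; that first reaches 12 at t = 4, so at least 7 crossings are needed.
The safety rule pushes this higher. Following every safe sequence of crossings, the most of the 12 that can be at the right bank as the canoe arrives there on crossing 7 is 11 — never all 12.
So no plan with fewer than 9 crossings exists, and this one achieves 9:
1. 2 gremlins → the right bank.  (the left bank: 6A 4G; the right bank: 0A 2G)
2. 1 gremlin ← the left bank.  (the left bank: 6A 5G; the right bank: 0A 1G)
3. 4 gremlins → the right bank.  (the left bank: 6A 1G; the right bank: 0A 5G)
4. 1 gremlin ← the left bank.  (the left bank: 6A 2G; the right bank: 0A 4G)
5. 4 adults → the right bank.  (the left bank: 2A 2G; the right bank: 4A 4G)
6. 1 adult and 1 gremlin ← the left bank.  (the left bank: 3A 3G; the right bank: 3A 3G)
7. 2 adults and 2 gremlins → the right bank.  (the left bank: 1A 1G; the right bank: 5A 5G)
8. 1 adult and 1 gremlin ← the left bank.  (the left bank: 2A 2G; the right bank: 4A 4G)
9. 2 adults and 2 gremlins → the right bank.  (the left bank: 0A 0G; the right bank: 6A 6G)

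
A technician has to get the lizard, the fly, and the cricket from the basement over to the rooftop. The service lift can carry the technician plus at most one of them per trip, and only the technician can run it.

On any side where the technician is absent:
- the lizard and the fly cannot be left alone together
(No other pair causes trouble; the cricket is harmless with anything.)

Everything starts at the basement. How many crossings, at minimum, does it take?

5

Counting alone: the technician can take at most 1 across per trip to the rooftop, so moving all 3 needs at least 3 loaded trips out, with a return between consecutive ones — at least 5 crossings.
The plan below uses exactly 5 crossings, so it is optimal:
1. Technician goes to the rooftop with the lizard.  [the basement: the cricket, the fly | the rooftop: the lizard]
2. Technician goes back to the basement alone.  [the basement: the cricket, the fly | the rooftop: the lizard]
3. Technician goes to the rooftop with the cricket.  [the basement: the fly | the rooftop: the cricket, the lizard]
4. Technician goes back to the basement alone.  [the basement: the fly | the rooftop: the cricket, the lizard]
5. Technician goes to the rooftop with the fly.  [the basement: — | the rooftop: the cricket, the fly, the lizard]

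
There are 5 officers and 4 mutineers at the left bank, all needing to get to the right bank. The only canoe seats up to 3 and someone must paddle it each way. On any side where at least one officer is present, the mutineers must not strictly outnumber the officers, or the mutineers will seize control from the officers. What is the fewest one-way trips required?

7

Counting alone: each trip to the right bank takes at most 3 across and each return brings at least 1 back, so after t trips out (and t−1 returns) at most 3t − (t−1) of the 9 are across; that first reaches 9 at t = 4, so at least 7 crossings are needed.
The plan below uses exactly 7 crossings, so it is optimal:
1. 3 mutineers → the right bank.  (the left bank: 5O 1M; the right bank: 0O 3M)
2. 1 mutineer ← the left bank.  (the left bank: 5O 2M; the right bank: 0O 2M)
3. 3 officers → the right bank.  (the left bank: 2O 2M; the right bank: 3O 2M)
4. 1 officer ← the left bank.  (the left bank: 3O 2M; the right bank: 2O 2M)
5. 2 officers and 1 mutineer → the right bank.  (the left bank: 1O 1M; the right bank: 4O 3M)
6. 1 officer ← the left bank.  (the left bank: 2O 1M; the right bank: 3O 3M)
7. 2 officers and 1 mutineer → the right bank.  (the left bank: 0O 0M; the right bank: 5O 4M)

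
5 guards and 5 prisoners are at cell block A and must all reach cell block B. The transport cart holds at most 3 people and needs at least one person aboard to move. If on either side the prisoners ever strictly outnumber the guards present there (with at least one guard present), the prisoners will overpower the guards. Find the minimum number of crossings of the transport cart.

11

Counting alone: each trip to cell block B takes at most 3 across and each return brings at least 1 back, so after t trips out (and t−1 returns) at most 3t − (t−1) of the 10 are across; that first reaches 10 at t = 5, so at least 9 crossings are needed.
The safety rule pushes this higher. Following every safe sequence of crossings, the most of the 10 that can be at cell block B as the transport cart arrives there on crossing 9 is 9 — never all 10.
So no plan with fewer than 11 crossings exists, and this one achieves 11:
1. 2 prisoners → cell block B.  (cell block A: 5G 3P; cell block B: 0G 2P)
2. 1 prisoner ← cell block A.  (cell block A: 5G 4P; cell block B: 0G 1P)
3. 3 prisoners → cell block B.  (cell block A: 5G 1P; cell block B: 0G 4P)
4. 1 prisoner ← cell block A.  (cell block A: 5G 2P; cell block B: 0G 3P)
5. 3 guards → cell block B.  (cell block A: 2G 2P; cell block B: 3G 3P)
6. 1 guard and 1 prisoner ← cell block A.  (cell block A: 3G 3P; cell block B: 2G 2P)
7. 3 guards → cell block B.  (cell block A: 0G 3P; cell block B: 5G 2P)
8. 1 prisoner ← cell block A.  (cell block A: 0G 4P; cell block B: 5G 1P)
9. 2 prisoners → cell block B.  (cell block A: 0G 2P; cell block B: 5G 3P)
10. 1 prisoner ← cell block A.  (cell block A: 0G 3P; cell block B: 5G 2P)
11. 3 prisoners → cell block B.  (cell block A: 0G 0P; cell block B: 5G 5P)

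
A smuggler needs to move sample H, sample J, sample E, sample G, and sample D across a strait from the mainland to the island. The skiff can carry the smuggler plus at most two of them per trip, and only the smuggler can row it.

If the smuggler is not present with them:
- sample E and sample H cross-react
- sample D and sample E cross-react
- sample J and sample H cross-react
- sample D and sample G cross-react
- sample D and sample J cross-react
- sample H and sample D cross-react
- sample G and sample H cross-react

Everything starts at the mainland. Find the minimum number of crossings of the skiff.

Following every safe sequence of crossings from the start, the most of the 5 that can be at the island as the skiff arrives there on crossings 1, 3 is 2, 3 respectively; the best ever achieved is 3 of 5.
From crossing 5 on, no configuration arises that was not already reachable earlier: only 10 distinct safe configurations (who is on which side, and where the skiff is) can ever be reached, none of them has everyone across, and every continuation just revisits them. So no valid plan exists.

impossible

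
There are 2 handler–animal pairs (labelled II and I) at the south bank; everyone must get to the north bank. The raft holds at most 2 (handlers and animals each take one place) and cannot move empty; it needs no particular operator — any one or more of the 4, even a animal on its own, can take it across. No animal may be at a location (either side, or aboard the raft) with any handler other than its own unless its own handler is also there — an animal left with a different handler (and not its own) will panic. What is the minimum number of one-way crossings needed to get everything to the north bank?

5

Counting alone: each trip to the north bank takes at most 2 across and each return brings at least 1 back, so after t trips out (and t−1 returns) at most 2t − (t−1) of the 4 are across; that first reaches 4 at t = 3, so at least 5 crossings are needed.
The plan below uses exactly 5 crossings, so it is optimal:
1. animal II and handler II cross → the north bank.
2. handler II crosses ← the south bank.
3. handler I and handler II cross → the north bank.
4. handler I crosses ← the south bank.
5. animal I and handler I cross → the north bank.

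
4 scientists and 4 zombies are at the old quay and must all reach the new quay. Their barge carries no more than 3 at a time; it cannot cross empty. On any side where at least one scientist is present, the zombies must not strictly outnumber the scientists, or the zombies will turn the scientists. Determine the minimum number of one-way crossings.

Counting alone: each trip to the new quay takes at most 3 across and each return brings at least 1 back, so after t trips out (and t−1 returns) at most 3t − (t−1) of the 8 are across; that first reaches 8 at t = 4, so at least 7 crossings are needed.
The safety rule pushes this higher. Following every safe sequence of crossings, the most of the 8 that can be at the new quay as the barge arrives there on crossing 7 is 7 — never all 8.
So no plan with fewer than 9 crossings exists, and this one achieves 9:
1. 2 zombies → the new quay.  (the old quay: 4S 2Z; the new quay: 0S 2Z)
2. 1 zombie ← the old quay.  (the old quay: 4S 3Z; the new quay: 0S 1Z)
3. 3 zombies → the new quay.  (the old quay: 4S 0Z; the new quay: 0S 4Z)
4. 1 zombie ← the old quay.  (the old quay: 4S 1Z; the new quay: 0S 3Z)
5. 3 scientists → the new quay.  (the old quay: 1S 1Z; the new quay: 3S 3Z)
6. 1 scientist and 1 zombie ← the old quay.  (the old quay: 2S 2Z; the new quay: 2S 2Z)
7. 2 scientists → the new quay.  (the old quay: 0S 2Z; the new quay: 4S 2Z)
8. 1 zombie ← the old quay.  (the old quay: 0S 3Z; the new quay: 4S 1Z)
9. 3 zombies → the new quay.  (the old quay: 0S 0Z; the new quay: 4S 4Z)

9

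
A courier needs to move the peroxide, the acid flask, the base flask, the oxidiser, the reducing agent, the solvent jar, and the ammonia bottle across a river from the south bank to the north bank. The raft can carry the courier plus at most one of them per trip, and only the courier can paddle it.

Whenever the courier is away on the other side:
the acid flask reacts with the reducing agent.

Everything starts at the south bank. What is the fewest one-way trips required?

13

Counting alone: the courier can take at most 1 across per trip to the north bank, so moving all 7 needs at least 7 loaded trips out, with a return between consecutive ones — at least 13 crossings.
The plan below uses exactly 13 crossings, so it is optimal:
1. Courier goes to the north bank with the acid flask.
2. Courier goes back to the south bank alone.
3. Courier goes to the north bank with the peroxide.
4. Courier goes back to the south bank alone.
5. Courier goes to the north bank with the base flask.
6. Courier goes back to the south bank alone.
7. Courier goes to the north bank with the oxidiser.
8. Courier goes back to the south bank alone.
9. Courier goes to the north bank with the solvent jar.
10. Courier goes back to the south bank alone.
11. Courier goes to the north bank with the ammonia bottle.
12. Courier goes back to the south bank alone.
13. Courier goes to the north bank with the reducing agent.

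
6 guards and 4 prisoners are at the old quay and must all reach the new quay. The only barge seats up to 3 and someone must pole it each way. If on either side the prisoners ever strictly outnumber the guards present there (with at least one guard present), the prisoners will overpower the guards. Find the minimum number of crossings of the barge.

Counting alone: each trip to the new quay takes at most 3 across and each return brings at least 1 back, so after t trips out (and t−1 returns) at most 3t − (t−1) of the 10 are across; that first reaches 10 at t = 5, so at least 9 crossings are needed.
The plan below uses exactly 9 crossings, so it is optimal:
1. 2 prisoners → the new quay.  (the old quay: 6G 2P; the new quay: 0G 2P)
2. 1 prisoner ← the old quay.  (the old quay: 6G 3P; the new quay: 0G 1P)
3. 3 prisoners → the new quay.  (the old quay: 6G 0P; the new quay: 0G 4P)
4. 1 prisoner ← the old quay.  (the old quay: 6G 1P; the new quay: 0G 3P)
5. 3 guards → the new quay.  (the old quay: 3G 1P; the new quay: 3G 3P)
6. 1 prisoner ← the old quay.  (the old quay: 3G 2P; the new quay: 3G 2P)
7. 1 guard and 2 prisoners → the new quay.  (the old quay: 2G 0P; the new quay: 4G 4P)
8. 1 prisoner ← the old quay.  (the old quay: 2G 1P; the new quay: 4G 3P)
9. 2 guards and 1 prisoner → the new quay.  (the old quay: 0G 0P; the new quay: 6G 4P)

9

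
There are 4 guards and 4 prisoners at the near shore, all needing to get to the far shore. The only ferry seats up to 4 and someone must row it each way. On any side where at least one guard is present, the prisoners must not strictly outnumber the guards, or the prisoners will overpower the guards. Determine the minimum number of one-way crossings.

Counting alone: each trip to the far shore takes at most 4 across and each return brings at least 1 back, so after t trips out (and t−1 returns) at most 4t − (t−1) of the 8 are across; that first reaches 8 at t = 3, so at least 5 crossings are needed.
The plan below uses exactly 5 crossings, so it is optimal:
1. 2 prisoners → the far shore.  (the near shore: 4G 2P; the far shore: 0G 2P)
2. 1 prisoner ← the near shore.  (the near shore: 4G 3P; the far shore: 0G 1P)
3. 4 guards → the far shore.  (the near shore: 0G 3P; the far shore: 4G 1P)
4. 1 prisoner ← the near shore.  (the near shore: 0G 4P; the far shore: 4G 0P)
5. 4 prisoners → the far shore.  (the near shore: 0G 0P; the far shore: 4G 4P)

5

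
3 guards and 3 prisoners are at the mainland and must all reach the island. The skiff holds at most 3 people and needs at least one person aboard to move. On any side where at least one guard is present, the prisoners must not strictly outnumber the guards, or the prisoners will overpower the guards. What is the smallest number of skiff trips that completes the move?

5

Counting alone: each trip to the island takes at most 3 across and each return brings at least 1 back, so after t trips out (and t−1 returns) at most 3t − (t−1) of the 6 are across; that first reaches 6 at t = 3, so at least 5 crossings are needed.
The plan below uses exactly 5 crossings, so it is optimal:
1. 2 prisoners → the island.  (the mainland: 3G 1P; the island: 0G 2P)
2. 1 prisoner ← the mainland.  (the mainland: 3G 2P; the island: 0G 1P)
3. 3 guards → the island.  (the mainland: 0G 2P; the island: 3G 1P)
4. 1 prisoner ← the mainland.  (the mainland: 0G 3P; the island: 3G 0P)
5. 3 prisoners → the island.  (the mainland: 0G 0P; the island: 3G 3P)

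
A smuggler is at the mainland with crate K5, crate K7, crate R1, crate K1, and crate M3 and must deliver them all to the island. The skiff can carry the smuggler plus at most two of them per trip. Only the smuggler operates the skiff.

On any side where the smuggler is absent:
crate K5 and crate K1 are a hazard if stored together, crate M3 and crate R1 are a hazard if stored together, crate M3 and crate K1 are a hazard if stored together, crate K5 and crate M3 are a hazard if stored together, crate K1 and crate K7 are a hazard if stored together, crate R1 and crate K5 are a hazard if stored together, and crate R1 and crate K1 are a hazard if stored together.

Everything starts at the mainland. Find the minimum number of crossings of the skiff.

Whatever the first load, the items left behind include a forbidden pair without the smuggler. No opening move is safe, so no plan exists.

impossible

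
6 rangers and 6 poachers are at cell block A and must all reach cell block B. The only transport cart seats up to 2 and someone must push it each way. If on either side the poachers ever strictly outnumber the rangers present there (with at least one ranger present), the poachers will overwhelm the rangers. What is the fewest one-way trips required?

impossible

Following every safe sequence of crossings from the start, the most of the 12 that can be at cell block B as the transport cart arrives there on crossings 1, 3, 5, 7, 9 is 2, 3, 4, 5, 6 respectively; the best ever achieved is 6 of 12.
From crossing 11 on, no configuration arises that was not already reachable earlier: only 15 distinct safe configurations (who is on which side, and where the transport cart is) can ever be reached, none of them has everyone across, and every continuation just revisits them. They are: 0 rangers + 0 poachers across (transport cart back at the start); 0 rangers + 1 poacher across (transport cart there); 0 rangers + 1 poacher across (transport cart back at the start); 0 rangers + 2 poachers across (transport cart there); 0 rangers + 2 poachers across (transport cart back at the start); 0 rangers + 3 poachers across (transport cart there); 0 rangers + 3 poachers across (transport cart back at the start); 0 rangers + 4 poachers across (transport cart there); 0 rangers + 4 poachers across (transport cart back at the start); 0 rangers + 5 poachers across (transport cart there); 0 rangers + 5 poachers across (transport cart back at the start); 0 rangers + 6 poachers across (transport cart there); 1 ranger + 1 poacher across (transport cart there); 1 ranger + 1 poacher across (transport cart back at the start); 2 rangers + 2 poachers across (transport cart there). So no valid plan exists.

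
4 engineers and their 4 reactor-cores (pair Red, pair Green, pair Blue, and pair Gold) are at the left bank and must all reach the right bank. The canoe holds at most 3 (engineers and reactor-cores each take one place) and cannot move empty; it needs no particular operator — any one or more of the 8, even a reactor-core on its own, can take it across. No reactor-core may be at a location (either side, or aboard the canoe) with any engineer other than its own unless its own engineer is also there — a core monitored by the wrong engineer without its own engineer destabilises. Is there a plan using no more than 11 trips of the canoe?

Yes

Yes — this plan uses 9 crossings (≤ 11):
1. engineer Red and reactor-core Red cross → the right bank.
2. engineer Red crosses ← the left bank.
3. engineer Green, engineer Red, and reactor-core Green cross → the right bank.
4. engineer Red and reactor-core Red cross ← the left bank.
5. engineer Blue, engineer Gold, and engineer Red cross → the right bank.
6. reactor-core Green crosses ← the left bank.
7. reactor-core Green and reactor-core Red cross → the right bank.
8. reactor-core Red crosses ← the left bank.
9. reactor-core Blue, reactor-core Gold, and reactor-core Red cross → the right bank.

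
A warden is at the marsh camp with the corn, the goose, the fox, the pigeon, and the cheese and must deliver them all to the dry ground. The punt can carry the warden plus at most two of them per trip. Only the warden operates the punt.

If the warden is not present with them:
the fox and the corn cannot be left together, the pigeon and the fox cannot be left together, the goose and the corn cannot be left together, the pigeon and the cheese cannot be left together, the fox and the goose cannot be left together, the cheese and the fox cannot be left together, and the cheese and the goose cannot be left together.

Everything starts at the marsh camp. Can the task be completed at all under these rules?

Whatever the first load, the items left behind include a forbidden pair without the warden. No opening move is safe, so no plan exists.

No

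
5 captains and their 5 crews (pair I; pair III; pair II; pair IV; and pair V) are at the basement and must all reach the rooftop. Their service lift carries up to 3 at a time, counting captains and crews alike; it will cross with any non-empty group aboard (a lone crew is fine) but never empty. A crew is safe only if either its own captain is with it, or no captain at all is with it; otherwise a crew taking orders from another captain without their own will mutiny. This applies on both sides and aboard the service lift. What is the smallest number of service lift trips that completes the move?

11

Counting alone: each trip to the rooftop takes at most 3 across and each return brings at least 1 back, so after t trips out (and t−1 returns) at most 3t − (t−1) of the 10 are across; that first reaches 10 at t = 5, so at least 9 crossings are needed.
The safety rule pushes this higher. Following every safe sequence of crossings, the most of the 10 that can be at the rooftop as the service lift arrives there on crossing 9 is 9 — never all 10.
So no plan with fewer than 11 crossings exists, and this one achieves 11:
1. captain I and crew I cross → the rooftop.
2. captain I crosses ← the basement.
3. crew II, crew III, and crew IV cross → the rooftop.
4. crew I crosses ← the basement.
5. captain II, captain III, and captain IV cross → the rooftop.
6. captain III and crew III cross ← the basement.
7. captain I, captain III, and captain V cross → the rooftop.
8. crew II crosses ← the basement.
9. crew I and crew III cross → the rooftop.
10. crew I crosses ← the basement.
11. crew I, crew II, and crew V cross → the rooftop.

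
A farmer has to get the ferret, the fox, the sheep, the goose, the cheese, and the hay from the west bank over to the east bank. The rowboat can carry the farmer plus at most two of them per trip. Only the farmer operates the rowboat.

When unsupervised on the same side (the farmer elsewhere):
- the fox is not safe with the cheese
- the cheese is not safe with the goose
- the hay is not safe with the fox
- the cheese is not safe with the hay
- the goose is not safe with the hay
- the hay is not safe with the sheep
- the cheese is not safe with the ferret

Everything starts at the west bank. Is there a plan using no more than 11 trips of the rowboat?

Yes

Yes — this plan uses 9 crossings (≤ 11):
1. Farmer goes to the east bank with the cheese and the hay.
2. Farmer goes back to the west bank with the cheese.
3. Farmer goes to the east bank with the cheese and the ferret.
4. Farmer goes back to the west bank with the cheese.
5. Farmer goes to the east bank with the fox and the goose.
6. Farmer goes back to the west bank with the hay.
7. Farmer goes to the east bank with the cheese and the sheep.
8. Farmer goes back to the west bank with the cheese.
9. Farmer goes to the east bank with the cheese and the hay.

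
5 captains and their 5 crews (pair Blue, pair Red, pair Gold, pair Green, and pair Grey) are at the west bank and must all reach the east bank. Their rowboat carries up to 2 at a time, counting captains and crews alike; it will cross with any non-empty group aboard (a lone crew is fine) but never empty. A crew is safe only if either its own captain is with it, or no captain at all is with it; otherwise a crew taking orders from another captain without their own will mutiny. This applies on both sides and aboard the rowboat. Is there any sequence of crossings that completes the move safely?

Following every safe sequence of crossings from the start, the most of the 10 that can be at the east bank as the rowboat arrives there on crossings 1, 3, 5, 7 is 2, 3, 4, 5 respectively; the best ever achieved is 5 of 10.
From crossing 9 on, no configuration arises that was not already reachable earlier: only 82 distinct safe configurations (who is on which side, and where the rowboat is) can ever be reached, none of them has everyone across, and every continuation just revisits them. So no valid plan exists.

No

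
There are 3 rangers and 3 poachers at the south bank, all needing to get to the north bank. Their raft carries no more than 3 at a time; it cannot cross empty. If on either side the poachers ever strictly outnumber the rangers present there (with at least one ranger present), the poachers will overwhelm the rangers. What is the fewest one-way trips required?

Counting alone: each trip to the north bank takes at most 3 across and each return brings at least 1 back, so after t trips out (and t−1 returns) at most 3t − (t−1) of the 6 are across; that first reaches 6 at t = 3, so at least 5 crossings are needed.
The plan below uses exactly 5 crossings, so it is optimal:
1. 2 poachers → the north bank.  (the south bank: 3R 1P; the north bank: 0R 2P)
2. 1 poacher ← the south bank.  (the south bank: 3R 2P; the north bank: 0R 1P)
3. 3 rangers → the north bank.  (the south bank: 0R 2P; the north bank: 3R 1P)
4. 1 poacher ← the south bank.  (the south bank: 0R 3P; the north bank: 3R 0P)
5. 3 poachers → the north bank.  (the south bank: 0R 0P; the north bank: 3R 3P)

5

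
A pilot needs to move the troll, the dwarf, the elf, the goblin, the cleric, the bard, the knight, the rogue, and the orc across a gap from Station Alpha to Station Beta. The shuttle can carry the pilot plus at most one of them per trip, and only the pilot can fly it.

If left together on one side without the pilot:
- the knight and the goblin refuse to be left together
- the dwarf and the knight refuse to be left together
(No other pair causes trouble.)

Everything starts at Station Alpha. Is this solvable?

1. Pilot goes to Station Beta with the knight.
2. Pilot goes back to Station Alpha alone.
3. Pilot goes to Station Beta with the troll.
4. Pilot goes back to Station Alpha alone.
5. Pilot goes to Station Beta with the dwarf.
6. Pilot goes back to Station Alpha with the knight.
7. Pilot goes to Station Beta with the goblin.
8. Pilot goes back to Station Alpha alone.
9. Pilot goes to Station Beta with the elf.
10. Pilot goes back to Station Alpha alone.
11. Pilot goes to Station Beta with the cleric.
12. Pilot goes back to Station Alpha alone.
13. Pilot goes to Station Beta with the bard.
14. Pilot goes back to Station Alpha alone.
15. Pilot goes to Station Beta with the rogue.
16. Pilot goes back to Station Alpha alone.
17. Pilot goes to Station Beta with the orc.
18. Pilot goes back to Station Alpha alone.
19. Pilot goes to Station Beta with the knight.

Yes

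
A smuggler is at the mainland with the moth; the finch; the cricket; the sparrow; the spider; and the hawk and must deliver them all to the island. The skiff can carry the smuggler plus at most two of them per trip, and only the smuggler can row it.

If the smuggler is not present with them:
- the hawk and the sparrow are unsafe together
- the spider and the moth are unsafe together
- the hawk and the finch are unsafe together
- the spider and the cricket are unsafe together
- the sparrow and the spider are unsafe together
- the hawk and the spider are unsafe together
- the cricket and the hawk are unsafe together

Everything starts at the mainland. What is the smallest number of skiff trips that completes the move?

Counting alone: the smuggler can take at most 2 across per trip to the island, so moving all 6 needs at least 3 loaded trips out, with a return between consecutive ones — at least 5 crossings.
The safety rule pushes this higher. Following every safe sequence of crossings, the most of the 6 that can be at the island as the skiff arrives there on crossings 5, 7 is 4, 5 respectively — never all 6.
So no plan with fewer than 9 crossings exists, and this one achieves 9:
1. Smuggler goes to the island with the hawk and the spider.
2. Smuggler goes back to the mainland with the spider.
3. Smuggler goes to the island with the moth and the spider.
4. Smuggler goes back to the mainland with the spider.
5. Smuggler goes to the island with the cricket and the sparrow.
6. Smuggler goes back to the mainland with the hawk.
7. Smuggler goes to the island with the finch and the spider.
8. Smuggler goes back to the mainland with the spider.
9. Smuggler goes to the island with the hawk and the spider.

9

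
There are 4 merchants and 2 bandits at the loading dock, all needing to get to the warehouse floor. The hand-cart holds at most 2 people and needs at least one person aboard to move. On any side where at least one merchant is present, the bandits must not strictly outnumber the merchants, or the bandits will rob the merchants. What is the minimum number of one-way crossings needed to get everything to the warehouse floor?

9

Counting alone: each trip to the warehouse floor takes at most 2 across and each return brings at least 1 back, so after t trips out (and t−1 returns) at most 2t − (t−1) of the 6 are across; that first reaches 6 at t = 5, so at least 9 crossings are needed.
The plan below uses exactly 9 crossings, so it is optimal:
1. 2 bandits → the warehouse floor.  (the loading dock: 4M 0B; the warehouse floor: 0M 2B)
2. 1 bandit ← the loading dock.  (the loading dock: 4M 1B; the warehouse floor: 0M 1B)
3. 2 merchants → the warehouse floor.  (the loading dock: 2M 1B; the warehouse floor: 2M 1B)
4. 1 bandit ← the loading dock.  (the loading dock: 2M 2B; the warehouse floor: 2M 0B)
5. 2 bandits → the warehouse floor.  (the loading dock: 2M 0B; the warehouse floor: 2M 2B)
6. 1 bandit ← the loading dock.  (the loading dock: 2M 1B; the warehouse floor: 2M 1B)
7. 1 merchant and 1 bandit → the warehouse floor.  (the loading dock: 1M 0B; the warehouse floor: 3M 2B)
8. 1 bandit ← the loading dock.  (the loading dock: 1M 1B; the warehouse floor: 3M 1B)
9. 1 merchant and 1 bandit → the warehouse floor.  (the loading dock: 0M 0B; the warehouse floor: 4M 2B)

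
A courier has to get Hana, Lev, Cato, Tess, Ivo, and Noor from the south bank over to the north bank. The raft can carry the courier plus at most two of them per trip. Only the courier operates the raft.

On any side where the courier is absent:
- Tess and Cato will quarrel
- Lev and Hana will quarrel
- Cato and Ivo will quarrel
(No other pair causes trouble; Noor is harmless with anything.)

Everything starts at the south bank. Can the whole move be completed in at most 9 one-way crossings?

Yes

Yes — this plan uses 7 crossings (≤ 9):
1. Courier goes to the north bank with Cato and Hana.  [the south bank: Ivo, Lev, Noor, Tess | the north bank: Cato, Hana]
2. Courier goes back to the south bank alone.  [the south bank: Ivo, Lev, Noor, Tess | the north bank: Cato, Hana]
3. Courier goes to the north bank with Tess.  [the south bank: Ivo, Lev, Noor | the north bank: Cato, Hana, Tess]
4. Courier goes back to the south bank with Cato.  [the south bank: Cato, Ivo, Lev, Noor | the north bank: Hana, Tess]
5. Courier goes to the north bank with Ivo and Noor.  [the south bank: Cato, Lev | the north bank: Hana, Ivo, Noor, Tess]
6. Courier goes back to the south bank alone.  [the south bank: Cato, Lev | the north bank: Hana, Ivo, Noor, Tess]
7. Courier goes to the north bank with Cato and Lev.  [the south bank: — | the north bank: Cato, Hana, Ivo, Lev, Noor, Tess]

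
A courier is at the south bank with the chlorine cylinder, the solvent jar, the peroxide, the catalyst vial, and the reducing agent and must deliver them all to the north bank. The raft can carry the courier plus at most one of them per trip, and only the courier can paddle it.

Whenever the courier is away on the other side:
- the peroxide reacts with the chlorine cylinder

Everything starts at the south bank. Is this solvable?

Yes

1. Courier goes to the north bank with the chlorine cylinder.
2. Courier goes back to the south bank alone.
3. Courier goes to the north bank with the solvent jar.
4. Courier goes back to the south bank alone.
5. Courier goes to the north bank with the catalyst vial.
6. Courier goes back to the south bank alone.
7. Courier goes to the north bank with the reducing agent.
8. Courier goes back to the south bank alone.
9. Courier goes to the north bank with the peroxide.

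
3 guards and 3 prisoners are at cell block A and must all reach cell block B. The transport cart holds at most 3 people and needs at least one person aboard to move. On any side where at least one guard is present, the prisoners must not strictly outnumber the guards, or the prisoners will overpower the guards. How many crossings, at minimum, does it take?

Counting alone: each trip to cell block B takes at most 3 across and each return brings at least 1 back, so after t trips out (and t−1 returns) at most 3t − (t−1) of the 6 are across; that first reaches 6 at t = 3, so at least 5 crossings are needed.
The plan below uses exactly 5 crossings, so it is optimal:
1. 2 prisoners → cell block B.  (cell block A: 3G 1P; cell block B: 0G 2P)
2. 1 prisoner ← cell block A.  (cell block A: 3G 2P; cell block B: 0G 1P)
3. 3 guards → cell block B.  (cell block A: 0G 2P; cell block B: 3G 1P)
4. 1 prisoner ← cell block A.  (cell block A: 0G 3P; cell block B: 3G 0P)
5. 3 prisoners → cell block B.  (cell block A: 0G 0P; cell block B: 3G 3P)

5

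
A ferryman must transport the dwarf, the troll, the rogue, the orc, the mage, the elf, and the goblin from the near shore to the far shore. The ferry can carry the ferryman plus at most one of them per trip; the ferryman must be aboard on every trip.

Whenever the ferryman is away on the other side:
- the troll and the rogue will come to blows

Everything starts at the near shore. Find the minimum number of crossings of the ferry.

13

Counting alone: the ferryman can take at most 1 across per trip to the far shore, so moving all 7 needs at least 7 loaded trips out, with a return between consecutive ones — at least 13 crossings.
The plan below uses exactly 13 crossings, so it is optimal:
1. Ferryman goes to the far shore with the troll.
2. Ferryman goes back to the near shore alone.
3. Ferryman goes to the far shore with the dwarf.
4. Ferryman goes back to the near shore alone.
5. Ferryman goes to the far shore with the orc.
6. Ferryman goes back to the near shore alone.
7. Ferryman goes to the far shore with the mage.
8. Ferryman goes back to the near shore alone.
9. Ferryman goes to the far shore with the elf.
10. Ferryman goes back to the near shore alone.
11. Ferryman goes to the far shore with the goblin.
12. Ferryman goes back to the near shore alone.
13. Ferryman goes to the far shore with the rogue.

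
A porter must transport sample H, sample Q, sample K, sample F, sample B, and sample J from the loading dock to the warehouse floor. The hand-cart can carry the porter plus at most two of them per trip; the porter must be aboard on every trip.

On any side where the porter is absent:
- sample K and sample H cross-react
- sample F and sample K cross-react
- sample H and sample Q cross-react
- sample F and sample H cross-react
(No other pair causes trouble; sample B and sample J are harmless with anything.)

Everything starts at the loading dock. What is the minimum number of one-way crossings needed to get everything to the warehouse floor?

9

Counting alone: the porter can take at most 2 across per trip to the warehouse floor, so moving all 6 needs at least 3 loaded trips out, with a return between consecutive ones — at least 5 crossings.
The safety rule pushes this higher. Following every safe sequence of crossings, the most of the 6 that can be at the warehouse floor as the hand-cart arrives there on crossings 5, 7 is 4, 5 respectively — never all 6.
So no plan with fewer than 9 crossings exists, and this one achieves 9:
1. Porter goes to the warehouse floor with sample H and sample K.  [the loading dock: sample B, sample F, sample J, sample Q | the warehouse floor: sample H, sample K]
2. Porter goes back to the loading dock with sample H.  [the loading dock: sample B, sample F, sample H, sample J, sample Q | the warehouse floor: sample K]
3. Porter goes to the warehouse floor with sample H and sample Q.  [the loading dock: sample B, sample F, sample J | the warehouse floor: sample H, sample K, sample Q]
4. Porter goes back to the loading dock with sample H.  [the loading dock: sample B, sample F, sample H, sample J | the warehouse floor: sample K, sample Q]
5. Porter goes to the warehouse floor with sample B and sample H.  [the loading dock: sample F, sample J | the warehouse floor: sample B, sample H, sample K, sample Q]
6. Porter goes back to the loading dock with sample H.  [the loading dock: sample F, sample H, sample J | the warehouse floor: sample B, sample K, sample Q]
7. Porter goes to the warehouse floor with sample H and sample J.  [the loading dock: sample F | the warehouse floor: sample B, sample H, sample J, sample K, sample Q]
8. Porter goes back to the loading dock with sample H.  [the loading dock: sample F, sample H | the warehouse floor: sample B, sample J, sample K, sample Q]
9. Porter goes to the warehouse floor with sample F and sample H.  [the loading dock: — | the warehouse floor: sample B, sample F, sample H, sample J, sample K, sample Q]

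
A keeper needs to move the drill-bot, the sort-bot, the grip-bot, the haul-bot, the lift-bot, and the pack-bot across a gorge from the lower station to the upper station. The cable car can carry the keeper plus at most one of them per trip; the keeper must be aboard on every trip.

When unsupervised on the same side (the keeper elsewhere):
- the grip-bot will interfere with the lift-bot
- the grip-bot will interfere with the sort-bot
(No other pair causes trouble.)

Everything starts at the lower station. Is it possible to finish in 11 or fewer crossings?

No

Counting alone: the keeper can take at most 1 across per trip to the upper station, so moving all 6 needs at least 6 loaded trips out, with a return between consecutive ones — at least 11 crossings.
The safety rule pushes this higher. Following every safe sequence of crossings, the most of the 6 that can be at the upper station as the cable car arrives there on crossing 11 is 5 — never all 6.
So the move cannot be finished within 11 crossings. (The shortest complete plan takes 13:)
1. Keeper goes to the upper station with the grip-bot.  [the lower station: the drill-bot, the haul-bot, the lift-bot, the pack-bot, the sort-bot | the upper station: the grip-bot]
2. Keeper goes back to the lower station alone.  [the lower station: the drill-bot, the haul-bot, the lift-bot, the pack-bot, the sort-bot | the upper station: the grip-bot]
3. Keeper goes to the upper station with the drill-bot.  [the lower station: the haul-bot, the lift-bot, the pack-bot, the sort-bot | the upper station: the drill-bot, the grip-bot]
4. Keeper goes back to the lower station alone.  [the lower station: the haul-bot, the lift-bot, the pack-bot, the sort-bot | the upper station: the drill-bot, the grip-bot]
5. Keeper goes to the upper station with the sort-bot.  [the lower station: the haul-bot, the lift-bot, the pack-bot | the upper station: the drill-bot, the grip-bot, the sort-bot]
6. Keeper goes back to the lower station with the grip-bot.  [the lower station: the grip-bot, the haul-bot, the lift-bot, the pack-bot | the upper station: the drill-bot, the sort-bot]
7. Keeper goes to the upper station with the lift-bot.  [the lower station: the grip-bot, the haul-bot, the pack-bot | the upper station: the drill-bot, the lift-bot, the sort-bot]
8. Keeper goes back to the lower station alone.  [the lower station: the grip-bot, the haul-bot, the pack-bot | the upper station: the drill-bot, the lift-bot, the sort-bot]
9. Keeper goes to the upper station with the haul-bot.  [the lower station: the grip-bot, the pack-bot | the upper station: the drill-bot, the haul-bot, the lift-bot, the sort-bot]
10. Keeper goes back to the lower station alone.  [the lower station: the grip-bot, the pack-bot | the upper station: the drill-bot, the haul-bot, the lift-bot, the sort-bot]
11. Keeper goes to the upper station with the pack-bot.  [the lower station: the grip-bot | the upper station: the drill-bot, the haul-bot, the lift-bot, the pack-bot, the sort-bot]
12. Keeper goes back to the lower station alone.  [the lower station: the grip-bot | the upper station: the drill-bot, the haul-bot, the lift-bot, the pack-bot, the sort-bot]
13. Keeper goes to the upper station with the grip-bot.  [the lower station: — | the upper station: the drill-bot, the grip-bot, the haul-bot, the lift-bot, the pack-bot, the sort-bot]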